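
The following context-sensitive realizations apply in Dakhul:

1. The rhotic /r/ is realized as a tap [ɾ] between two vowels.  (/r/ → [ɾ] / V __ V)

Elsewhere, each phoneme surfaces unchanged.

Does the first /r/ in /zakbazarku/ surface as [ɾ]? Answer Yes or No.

No

/r/ (between /a/ and /k/) fails the environment for rule 1, so it stays [r].
The actual realization is [r], not [ɾ].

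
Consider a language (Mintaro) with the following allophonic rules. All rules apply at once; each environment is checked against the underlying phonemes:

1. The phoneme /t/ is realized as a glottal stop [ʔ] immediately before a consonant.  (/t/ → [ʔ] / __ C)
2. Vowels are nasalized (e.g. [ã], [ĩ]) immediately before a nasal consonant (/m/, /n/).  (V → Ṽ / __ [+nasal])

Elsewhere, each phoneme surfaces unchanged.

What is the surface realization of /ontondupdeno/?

/o/ meets the environment for rule 2 (before a nasal consonant) → [õ].
/n/ (between /o/ and /t/) is unaffected → [n].
/t/ (between /n/ and /o/): rule 1 targets it, but not immediately before a consonant → unchanged [t].
/o/ meets the environment for rule 2 (before a nasal consonant) → [õ].
/n/ stays [n].
/d/ stays [d].
/u/ (between /d/ and /p/) is in the target of rule 2 but the environment (before a nasal consonant) is not met → [u].
/p/ (between /u/ and /d/): no rule targets it → [p].
/d/ stays [d].
/e/ (between /d/ and /n/) occurs before a nasal consonant → [ẽ] by rule 2.
/n/ — not in any rule's target class → [n].
/o/ (word-final) fails the environment for rule 2, so it stays [o].

[õntõndupdẽno]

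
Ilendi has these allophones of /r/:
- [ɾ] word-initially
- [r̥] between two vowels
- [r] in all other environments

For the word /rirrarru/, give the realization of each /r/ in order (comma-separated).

[ɾ], [r], [r], [r], [r]

Occurrence 1 (position 1): word-initially → [ɾ].
Occurrence 2 (position 3): no conditioning environment matches → elsewhere allophone [r].
Occurrence 3 (position 4): no conditioning environment matches → elsewhere allophone [r].
Occurrence 4 (position 6): no conditioning environment matches → elsewhere allophone [r].
Occurrence 5 (position 7): no conditioning environment matches → elsewhere allophone [r].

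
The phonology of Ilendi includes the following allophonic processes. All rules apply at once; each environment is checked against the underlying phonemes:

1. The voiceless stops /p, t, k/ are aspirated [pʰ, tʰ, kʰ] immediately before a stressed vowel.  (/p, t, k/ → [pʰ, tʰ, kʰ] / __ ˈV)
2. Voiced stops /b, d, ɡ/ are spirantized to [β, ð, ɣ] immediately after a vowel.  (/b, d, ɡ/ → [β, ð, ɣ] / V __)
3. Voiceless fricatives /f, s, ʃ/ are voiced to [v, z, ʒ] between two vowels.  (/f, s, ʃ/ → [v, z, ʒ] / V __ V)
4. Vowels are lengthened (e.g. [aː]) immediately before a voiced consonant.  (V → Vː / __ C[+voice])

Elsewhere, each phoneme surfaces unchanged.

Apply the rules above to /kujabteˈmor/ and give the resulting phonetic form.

/k/ (word-initial) is in the target of rule 1 but the environment (immediately before a stressed vowel) is not met → [k].
/u/ meets the environment for rule 4 (before a voiced consonant) → [uː].
/j/ (between /u/ and /a/) is unaffected → [j].
Rule 4 applies to /a/ (between /j/ and /b/: before a voiced consonant) → [aː].
/b/ — between /a/ and /t/, immediately after a vowel — surfaces as [β] (rule 2).
/t/ (between /b/ and /e/) fails the environment for rule 1, so it stays [t].
Rule 4 applies to /e/ (between /t/ and /m/: before a voiced consonant) → [eː].
/m/ (between /e/ and /o/): no rule targets it → [m].
Rule 4 applies to /o/ (between /m/ and /r/: before a voiced consonant) → [oː].
/r/ — not in any rule's target class → [r].

[kuːjaːβteːˈmoːr]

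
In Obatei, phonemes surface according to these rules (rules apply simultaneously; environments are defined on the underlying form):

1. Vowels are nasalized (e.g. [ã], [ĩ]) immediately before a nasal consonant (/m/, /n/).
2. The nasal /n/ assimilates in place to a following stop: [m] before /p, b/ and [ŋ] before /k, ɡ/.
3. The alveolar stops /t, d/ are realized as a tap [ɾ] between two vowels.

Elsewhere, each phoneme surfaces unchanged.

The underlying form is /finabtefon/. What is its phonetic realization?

/i/ — between /f/ and /n/, before a nasal consonant — surfaces as [ĩ] (rule 1).
/n/ (between /i/ and /a/): rule 2 targets it, but not before a labial or velar stop → unchanged [n].
/a/ (between /n/ and /b/) is in the target of rule 1 but the environment (before a nasal consonant) is not met → [a].
/t/ (between /b/ and /e/) is in the target of rule 3 but the environment (between two vowels) is not met → [t].
/e/ (between /t/ and /f/): rule 1 targets it, but not before a nasal consonant → unchanged [e].
/o/ (between /f/ and /n/): before a nasal consonant, so rule 1 applies → [õ].
/n/ (word-final): rule 2 targets it, but not before a labial or velar stop → unchanged [n].

[fĩnabtefõn]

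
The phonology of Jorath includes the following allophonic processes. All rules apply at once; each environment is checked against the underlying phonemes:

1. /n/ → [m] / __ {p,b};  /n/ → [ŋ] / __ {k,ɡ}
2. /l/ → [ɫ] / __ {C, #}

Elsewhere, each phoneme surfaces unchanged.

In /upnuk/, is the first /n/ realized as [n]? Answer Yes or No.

/n/ (between /p/ and /u/) is in the target of rule 1 but the environment (before a labial or velar stop) is not met → [n].
The actual realization is [n], which matches [n].

Yes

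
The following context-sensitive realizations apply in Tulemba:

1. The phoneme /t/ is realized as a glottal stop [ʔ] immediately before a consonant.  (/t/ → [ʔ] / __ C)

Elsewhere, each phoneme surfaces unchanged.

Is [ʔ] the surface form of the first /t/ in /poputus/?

No

/t/ — between /u/ and /u/; rule 1 does not apply here → [t].
The actual realization is [t], not [ʔ].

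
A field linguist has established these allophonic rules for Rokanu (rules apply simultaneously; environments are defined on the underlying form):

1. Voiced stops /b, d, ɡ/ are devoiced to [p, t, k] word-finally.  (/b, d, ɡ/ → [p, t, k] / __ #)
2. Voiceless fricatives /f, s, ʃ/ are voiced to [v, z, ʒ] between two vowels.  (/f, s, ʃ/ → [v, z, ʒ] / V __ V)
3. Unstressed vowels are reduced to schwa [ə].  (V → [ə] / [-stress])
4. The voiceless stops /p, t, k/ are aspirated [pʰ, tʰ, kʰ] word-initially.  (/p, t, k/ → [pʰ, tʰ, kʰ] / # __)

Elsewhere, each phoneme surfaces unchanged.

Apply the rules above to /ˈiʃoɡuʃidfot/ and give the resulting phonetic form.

/i/ (word-initial) is in the target of rule 3 but the environment (in an unstressed syllable) is not met → [i].
/ʃ/ meets the environment for rule 2 (between two vowels) → [ʒ].
/o/ meets the environment for rule 3 (in an unstressed syllable) → [ə].
/ɡ/ — between /o/ and /u/; rule 1 does not apply here → [ɡ].
/u/ meets the environment for rule 3 (in an unstressed syllable) → [ə].
/ʃ/ (between /u/ and /i/): between two vowels, so rule 2 applies → [ʒ].
/i/ (between /ʃ/ and /d/) occurs in an unstressed syllable → [ə] by rule 3.
/d/ (between /i/ and /f/) fails the environment for rule 1, so it stays [d].
/f/ (between /d/ and /o/) fails the environment for rule 2, so it stays [f].
/o/ meets the environment for rule 3 (in an unstressed syllable) → [ə].
/t/ — word-final; rule 4 does not apply here → [t].

[ˈiʒəɡəʒədfət]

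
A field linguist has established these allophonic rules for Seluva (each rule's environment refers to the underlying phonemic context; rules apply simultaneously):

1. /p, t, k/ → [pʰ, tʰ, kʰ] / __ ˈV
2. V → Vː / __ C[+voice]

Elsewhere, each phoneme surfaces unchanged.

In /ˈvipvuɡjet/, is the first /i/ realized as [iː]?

/i/ (between /v/ and /p/) fails the environment for rule 2, so it stays [i].
The actual realization is [i], not [iː].

No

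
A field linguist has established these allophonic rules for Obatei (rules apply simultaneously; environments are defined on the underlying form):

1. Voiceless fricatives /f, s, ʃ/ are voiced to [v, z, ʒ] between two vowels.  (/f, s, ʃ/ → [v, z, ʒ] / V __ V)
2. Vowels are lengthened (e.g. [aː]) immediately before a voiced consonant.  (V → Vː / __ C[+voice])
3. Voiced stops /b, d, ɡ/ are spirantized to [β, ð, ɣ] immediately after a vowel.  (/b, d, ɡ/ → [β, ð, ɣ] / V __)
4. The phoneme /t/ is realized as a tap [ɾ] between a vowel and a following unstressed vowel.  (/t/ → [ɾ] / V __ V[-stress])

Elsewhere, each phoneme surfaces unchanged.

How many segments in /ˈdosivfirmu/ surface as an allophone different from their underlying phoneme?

3

Segments that undergo a rule: /s/ → [z] (rule 1); /i/ → [iː] (rule 2); /i/ → [iː] (rule 2).
All other segments surface unchanged.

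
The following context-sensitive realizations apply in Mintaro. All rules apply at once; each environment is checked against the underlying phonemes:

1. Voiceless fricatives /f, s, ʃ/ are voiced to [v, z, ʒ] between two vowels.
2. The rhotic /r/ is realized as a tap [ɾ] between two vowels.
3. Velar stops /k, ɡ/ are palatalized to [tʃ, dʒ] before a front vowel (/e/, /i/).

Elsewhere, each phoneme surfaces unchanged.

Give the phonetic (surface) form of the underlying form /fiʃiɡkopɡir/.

/f/ (word-initial) fails the environment for rule 1, so it stays [f].
/ʃ/ — between /i/ and /i/, between two vowels — surfaces as [ʒ] (rule 1).
/ɡ/ (between /i/ and /k/) fails the environment for rule 3, so it stays [ɡ].
/k/ (between /ɡ/ and /o/) fails the environment for rule 3, so it stays [k].
/ɡ/ meets the environment for rule 3 (before a front vowel) → [dʒ].
/r/ (word-final) is in the target of rule 2 but the environment (between two vowels) is not met → [r].

[fiʒiɡkopdʒir]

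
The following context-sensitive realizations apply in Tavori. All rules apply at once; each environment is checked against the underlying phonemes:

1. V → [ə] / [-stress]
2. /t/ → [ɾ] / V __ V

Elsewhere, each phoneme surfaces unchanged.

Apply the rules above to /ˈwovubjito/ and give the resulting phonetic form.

[ˈwovəbjəɾə]

/w/ stays [w].
/o/ (between /w/ and /v/) is in the target of rule 1 but the environment (in an unstressed syllable) is not met → [o].
/v/ stays [v].
/u/ (between /v/ and /b/) occurs in an unstressed syllable → [ə] by rule 1.
/b/ (between /u/ and /j/): no rule targets it → [b].
/j/ (between /b/ and /i/): no rule targets it → [j].
/i/ (between /j/ and /t/) occurs in an unstressed syllable → [ə] by rule 1.
Rule 2 applies to /t/ (between /i/ and /o/: between two vowels) → [ɾ].
/o/ — word-final, in an unstressed syllable — surfaces as [ə] (rule 1).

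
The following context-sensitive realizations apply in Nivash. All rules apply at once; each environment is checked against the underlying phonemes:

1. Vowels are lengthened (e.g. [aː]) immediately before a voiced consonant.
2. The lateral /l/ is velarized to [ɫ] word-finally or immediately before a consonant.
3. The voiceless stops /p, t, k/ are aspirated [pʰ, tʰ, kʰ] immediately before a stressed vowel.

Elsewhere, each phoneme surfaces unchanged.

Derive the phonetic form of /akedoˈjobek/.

/a/ (word-initial) is in the target of rule 1 but the environment (before a voiced consonant) is not met → [a].
/k/ (between /a/ and /e/) fails the environment for rule 3, so it stays [k].
/e/ (between /k/ and /d/) occurs before a voiced consonant → [eː] by rule 1.
/d/ stays [d].
/o/ (between /d/ and /j/) occurs before a voiced consonant → [oː] by rule 1.
/j/ (between /o/ and /o/) is unaffected → [j].
/o/ (between /j/ and /b/): before a voiced consonant, so rule 1 applies → [oː].
/b/ (between /o/ and /e/): no rule targets it → [b].
/e/ — between /b/ and /k/; rule 1 does not apply here → [e].
/k/ (word-final): rule 3 targets it, but not immediately before a stressed vowel → unchanged [k].

[akeːdoːˈjoːbek]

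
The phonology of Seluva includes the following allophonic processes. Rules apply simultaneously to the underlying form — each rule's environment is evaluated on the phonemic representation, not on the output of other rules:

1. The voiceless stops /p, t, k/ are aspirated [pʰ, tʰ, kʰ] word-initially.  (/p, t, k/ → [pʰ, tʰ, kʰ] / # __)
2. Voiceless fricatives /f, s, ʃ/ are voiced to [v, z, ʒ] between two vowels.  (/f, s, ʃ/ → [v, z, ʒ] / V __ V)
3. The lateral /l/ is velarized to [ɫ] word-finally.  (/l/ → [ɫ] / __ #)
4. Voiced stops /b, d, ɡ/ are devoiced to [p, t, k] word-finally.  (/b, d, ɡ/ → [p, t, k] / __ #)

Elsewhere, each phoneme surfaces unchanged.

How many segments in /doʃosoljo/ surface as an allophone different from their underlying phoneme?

2

Segments that undergo a rule: /ʃ/ → [ʒ] (rule 2); /s/ → [z] (rule 2).
All other segments surface unchanged.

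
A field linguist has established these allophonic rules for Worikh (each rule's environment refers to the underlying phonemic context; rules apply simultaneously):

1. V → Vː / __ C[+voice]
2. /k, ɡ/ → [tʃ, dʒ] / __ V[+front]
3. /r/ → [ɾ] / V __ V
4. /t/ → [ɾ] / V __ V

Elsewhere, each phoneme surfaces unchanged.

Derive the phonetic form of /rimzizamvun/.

[riːmziːzaːmvuːn]

/r/ — word-initial; rule 3 does not apply here → [r].
Rule 1 applies to /i/ (between /r/ and /m/: before a voiced consonant) → [iː].
/m/ (between /i/ and /z/) is unaffected → [m].
/z/ stays [z].
Rule 1 applies to /i/ (between /z/ and /z/: before a voiced consonant) → [iː].
/z/ stays [z].
Rule 1 applies to /a/ (between /z/ and /m/: before a voiced consonant) → [aː].
/m/ (between /a/ and /v/): no rule targets it → [m].
/v/ (between /m/ and /u/): no rule targets it → [v].
/u/ (between /v/ and /n/) occurs before a voiced consonant → [uː] by rule 1.
/n/ (word-final) is unaffected → [n].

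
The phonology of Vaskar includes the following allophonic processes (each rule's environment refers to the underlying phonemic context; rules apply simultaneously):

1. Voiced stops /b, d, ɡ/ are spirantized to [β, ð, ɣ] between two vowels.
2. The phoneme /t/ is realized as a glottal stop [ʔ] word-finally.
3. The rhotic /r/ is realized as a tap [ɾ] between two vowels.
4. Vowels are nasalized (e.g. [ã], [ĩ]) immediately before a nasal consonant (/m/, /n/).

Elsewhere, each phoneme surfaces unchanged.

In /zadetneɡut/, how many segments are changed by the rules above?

Segments that undergo a rule: /d/ → [ð] (rule 1); /ɡ/ → [ɣ] (rule 1); /t/ → [ʔ] (rule 2).
All other segments surface unchanged.

3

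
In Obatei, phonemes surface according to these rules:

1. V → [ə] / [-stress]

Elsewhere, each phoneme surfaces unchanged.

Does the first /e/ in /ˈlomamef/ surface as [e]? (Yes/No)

/e/ — between /m/ and /f/, in an unstressed syllable — surfaces as [ə] (rule 1).
The actual realization is [ə], not [e].

No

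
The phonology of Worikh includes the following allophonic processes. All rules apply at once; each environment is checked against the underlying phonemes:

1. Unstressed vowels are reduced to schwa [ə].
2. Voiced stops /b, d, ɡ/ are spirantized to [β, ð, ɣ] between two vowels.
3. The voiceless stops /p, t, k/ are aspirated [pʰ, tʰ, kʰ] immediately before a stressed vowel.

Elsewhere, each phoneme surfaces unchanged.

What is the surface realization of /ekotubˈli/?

[əkətəbˈli]

/e/ — word-initial, in an unstressed syllable — surfaces as [ə] (rule 1).
/k/ (between /e/ and /o/) is in the target of rule 3 but the environment (immediately before a stressed vowel) is not met → [k].
/o/ (between /k/ and /t/): in an unstressed syllable, so rule 1 applies → [ə].
/t/ (between /o/ and /u/) is in the target of rule 3 but the environment (immediately before a stressed vowel) is not met → [t].
Rule 1 applies to /u/ (between /t/ and /b/: in an unstressed syllable) → [ə].
/b/ — between /u/ and /l/; rule 2 does not apply here → [b].
/l/ — not in any rule's target class → [l].
/i/ — word-final; rule 1 does not apply here → [i].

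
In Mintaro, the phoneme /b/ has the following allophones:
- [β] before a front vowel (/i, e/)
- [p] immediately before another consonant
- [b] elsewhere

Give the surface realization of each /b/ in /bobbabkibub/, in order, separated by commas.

[b], [p], [b], [p], [b], [b]

Occurrence 1 (position 1): no conditioning environment matches → elsewhere allophone [b].
Occurrence 2 (position 3): immediately before another consonant → [p].
Occurrence 3 (position 4): no conditioning environment matches → elsewhere allophone [b].
Occurrence 4 (position 6): immediately before another consonant → [p].
Occurrence 5 (position 9): no conditioning environment matches → elsewhere allophone [b].
Occurrence 6 (position 11): no conditioning environment matches → elsewhere allophone [b].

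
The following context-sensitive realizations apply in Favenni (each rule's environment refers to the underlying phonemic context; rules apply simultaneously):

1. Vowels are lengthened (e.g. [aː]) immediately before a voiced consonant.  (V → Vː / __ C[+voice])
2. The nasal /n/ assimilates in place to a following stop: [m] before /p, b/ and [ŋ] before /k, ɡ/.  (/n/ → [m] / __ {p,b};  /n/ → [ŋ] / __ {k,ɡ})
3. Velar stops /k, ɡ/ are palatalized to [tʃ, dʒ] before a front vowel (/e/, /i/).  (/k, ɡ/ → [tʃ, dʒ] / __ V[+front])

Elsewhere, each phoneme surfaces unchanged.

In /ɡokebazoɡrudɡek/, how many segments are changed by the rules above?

6

Segments that undergo a rule: /k/ → [tʃ] (rule 3); /e/ → [eː] (rule 1); /a/ → [aː] (rule 1); /o/ → [oː] (rule 1); /u/ → [uː] (rule 1); /ɡ/ → [dʒ] (rule 3).
All other segments surface unchanged.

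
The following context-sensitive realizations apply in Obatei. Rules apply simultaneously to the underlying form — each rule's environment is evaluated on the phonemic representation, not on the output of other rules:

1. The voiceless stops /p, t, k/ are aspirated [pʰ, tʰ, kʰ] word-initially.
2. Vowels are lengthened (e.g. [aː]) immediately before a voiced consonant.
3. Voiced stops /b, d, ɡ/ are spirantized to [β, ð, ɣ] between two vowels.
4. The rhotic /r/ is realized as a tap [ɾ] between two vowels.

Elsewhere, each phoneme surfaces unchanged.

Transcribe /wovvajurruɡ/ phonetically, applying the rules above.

[woːvvaːjuːrruːɡ]

/o/ (between /w/ and /v/): before a voiced consonant, so rule 2 applies → [oː].
Rule 2 applies to /a/ (between /v/ and /j/: before a voiced consonant) → [aː].
/u/ (between /j/ and /r/) occurs before a voiced consonant → [uː] by rule 2.
/r/ (between /u/ and /r/) is in the target of rule 4 but the environment (between two vowels) is not met → [r].
/r/ (between /r/ and /u/) is in the target of rule 4 but the environment (between two vowels) is not met → [r].
/u/ (between /r/ and /ɡ/): before a voiced consonant, so rule 2 applies → [uː].
/ɡ/ — word-final; rule 3 does not apply here → [ɡ].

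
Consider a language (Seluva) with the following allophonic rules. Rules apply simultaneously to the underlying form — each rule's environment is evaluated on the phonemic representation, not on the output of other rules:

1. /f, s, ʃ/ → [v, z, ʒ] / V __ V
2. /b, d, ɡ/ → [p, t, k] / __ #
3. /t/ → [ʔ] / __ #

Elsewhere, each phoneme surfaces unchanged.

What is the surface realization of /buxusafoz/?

/b/ (word-initial): rule 2 targets it, but not word-finally → unchanged [b].
/u/ (between /b/ and /x/) is unaffected → [u].
/x/ — not in any rule's target class → [x].
/u/ (between /x/ and /s/): no rule targets it → [u].
/s/ (between /u/ and /a/) occurs between two vowels → [z] by rule 1.
/a/ — not in any rule's target class → [a].
/f/ (between /a/ and /o/): between two vowels, so rule 1 applies → [v].
/o/ (between /f/ and /z/) is unaffected → [o].
/z/ (word-final) is unaffected → [z].

[buxuzavoz]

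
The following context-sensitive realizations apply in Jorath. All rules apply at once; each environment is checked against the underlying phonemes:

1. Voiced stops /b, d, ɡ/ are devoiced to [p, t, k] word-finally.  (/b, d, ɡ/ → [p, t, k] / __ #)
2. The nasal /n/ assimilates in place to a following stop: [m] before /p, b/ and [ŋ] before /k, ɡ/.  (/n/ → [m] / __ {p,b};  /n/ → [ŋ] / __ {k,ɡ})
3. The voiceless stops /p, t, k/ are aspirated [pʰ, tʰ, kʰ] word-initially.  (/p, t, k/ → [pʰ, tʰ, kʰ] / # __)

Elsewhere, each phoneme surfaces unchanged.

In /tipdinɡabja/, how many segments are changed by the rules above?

Segments that undergo a rule: /t/ → [tʰ] (rule 3); /n/ → [ŋ] (rule 2).
All other segments surface unchanged.

2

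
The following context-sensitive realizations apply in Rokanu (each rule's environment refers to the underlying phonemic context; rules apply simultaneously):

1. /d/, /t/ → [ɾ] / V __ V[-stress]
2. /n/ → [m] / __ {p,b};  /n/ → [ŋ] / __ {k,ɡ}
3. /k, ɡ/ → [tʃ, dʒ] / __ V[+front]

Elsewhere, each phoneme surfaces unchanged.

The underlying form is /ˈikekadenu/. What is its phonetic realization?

[ˈitʃekaɾenu]

/i/ — not in any rule's target class → [i].
/k/ (between /i/ and /e/): before a front vowel, so rule 3 applies → [tʃ].
/e/ (between /k/ and /k/): no rule targets it → [e].
/k/ (between /e/ and /a/) is in the target of rule 3 but the environment (before a front vowel) is not met → [k].
/a/ — not in any rule's target class → [a].
Rule 1 applies to /d/ (between /a/ and /e/: between a vowel and a following unstressed vowel) → [ɾ].
/e/ (between /d/ and /n/) is unaffected → [e].
/n/ — between /e/ and /u/; rule 2 does not apply here → [n].
/u/ — not in any rule's target class → [u].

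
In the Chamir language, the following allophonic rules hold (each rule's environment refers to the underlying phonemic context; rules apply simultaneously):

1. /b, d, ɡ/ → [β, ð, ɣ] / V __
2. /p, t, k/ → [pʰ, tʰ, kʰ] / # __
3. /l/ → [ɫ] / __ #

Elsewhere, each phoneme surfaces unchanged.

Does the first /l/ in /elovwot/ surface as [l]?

/l/ (between /e/ and /o/): rule 3 targets it, but not word-finally → unchanged [l].
The actual realization is [l], which matches [l].

Yes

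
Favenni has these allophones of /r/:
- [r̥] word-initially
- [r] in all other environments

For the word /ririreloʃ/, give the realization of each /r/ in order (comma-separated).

[r̥], [r], [r]

Occurrence 1 (position 1): word-initially → [r̥].
Occurrence 2 (position 3): no conditioning environment matches → elsewhere allophone [r].
Occurrence 3 (position 5): no conditioning environment matches → elsewhere allophone [r].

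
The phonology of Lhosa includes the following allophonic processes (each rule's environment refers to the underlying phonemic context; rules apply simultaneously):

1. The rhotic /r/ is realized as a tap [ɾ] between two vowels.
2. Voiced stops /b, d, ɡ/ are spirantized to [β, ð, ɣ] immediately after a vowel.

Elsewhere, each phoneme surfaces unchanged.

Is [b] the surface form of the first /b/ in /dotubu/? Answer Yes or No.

/b/ (between /u/ and /u/) occurs immediately after a vowel → [β] by rule 2.
The actual realization is [β], not [b].

No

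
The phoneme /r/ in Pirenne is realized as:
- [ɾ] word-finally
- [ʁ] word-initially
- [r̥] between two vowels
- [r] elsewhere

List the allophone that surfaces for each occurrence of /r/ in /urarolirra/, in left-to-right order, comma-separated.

Occurrence 1 (position 2): between two vowels → [r̥].
Occurrence 2 (position 4): between two vowels → [r̥].
Occurrence 3 (position 8): no conditioning environment matches → elsewhere allophone [r].
Occurrence 4 (position 9): no conditioning environment matches → elsewhere allophone [r].

[r̥], [r̥], [r], [r]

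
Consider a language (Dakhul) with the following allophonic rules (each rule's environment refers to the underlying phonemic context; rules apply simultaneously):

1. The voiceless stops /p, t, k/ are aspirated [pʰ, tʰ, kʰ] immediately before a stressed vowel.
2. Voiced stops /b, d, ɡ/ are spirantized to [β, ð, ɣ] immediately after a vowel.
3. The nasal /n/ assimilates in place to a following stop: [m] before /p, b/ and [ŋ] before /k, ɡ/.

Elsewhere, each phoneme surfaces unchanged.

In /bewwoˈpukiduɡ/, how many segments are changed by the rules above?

Segments that undergo a rule: /p/ → [pʰ] (rule 1); /d/ → [ð] (rule 2); /ɡ/ → [ɣ] (rule 2).
All other segments surface unchanged.

3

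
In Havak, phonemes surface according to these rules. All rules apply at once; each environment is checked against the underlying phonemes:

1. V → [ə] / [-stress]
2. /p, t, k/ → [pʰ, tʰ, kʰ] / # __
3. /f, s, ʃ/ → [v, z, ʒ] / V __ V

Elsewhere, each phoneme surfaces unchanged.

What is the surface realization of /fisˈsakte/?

/f/ (word-initial) fails the environment for rule 3, so it stays [f].
/i/ — between /f/ and /s/, in an unstressed syllable — surfaces as [ə] (rule 1).
/s/ (between /i/ and /s/): rule 3 targets it, but not between two vowels → unchanged [s].
/s/ — between /s/ and /a/; rule 3 does not apply here → [s].
/a/ (between /s/ and /k/): rule 1 targets it, but not in an unstressed syllable → unchanged [a].
/k/ (between /a/ and /t/) fails the environment for rule 2, so it stays [k].
/t/ (between /k/ and /e/) is in the target of rule 2 but the environment (word-initially) is not met → [t].
Rule 1 applies to /e/ (word-final: in an unstressed syllable) → [ə].

[fəsˈsaktə]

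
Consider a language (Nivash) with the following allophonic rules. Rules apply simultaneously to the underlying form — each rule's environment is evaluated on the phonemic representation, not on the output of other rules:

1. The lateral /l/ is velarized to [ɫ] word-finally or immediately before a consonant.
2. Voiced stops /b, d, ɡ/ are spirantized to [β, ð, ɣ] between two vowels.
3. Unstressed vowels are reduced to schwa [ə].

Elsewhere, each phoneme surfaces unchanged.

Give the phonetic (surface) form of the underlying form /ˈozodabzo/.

/o/ (word-initial) is in the target of rule 3 but the environment (in an unstressed syllable) is not met → [o].
/o/ — between /z/ and /d/, in an unstressed syllable — surfaces as [ə] (rule 3).
/d/ meets the environment for rule 2 (between two vowels) → [ð].
/a/ (between /d/ and /b/) occurs in an unstressed syllable → [ə] by rule 3.
/b/ (between /a/ and /z/): rule 2 targets it, but not between two vowels → unchanged [b].
/o/ (word-final) occurs in an unstressed syllable → [ə] by rule 3.

[ˈozəðəbzə]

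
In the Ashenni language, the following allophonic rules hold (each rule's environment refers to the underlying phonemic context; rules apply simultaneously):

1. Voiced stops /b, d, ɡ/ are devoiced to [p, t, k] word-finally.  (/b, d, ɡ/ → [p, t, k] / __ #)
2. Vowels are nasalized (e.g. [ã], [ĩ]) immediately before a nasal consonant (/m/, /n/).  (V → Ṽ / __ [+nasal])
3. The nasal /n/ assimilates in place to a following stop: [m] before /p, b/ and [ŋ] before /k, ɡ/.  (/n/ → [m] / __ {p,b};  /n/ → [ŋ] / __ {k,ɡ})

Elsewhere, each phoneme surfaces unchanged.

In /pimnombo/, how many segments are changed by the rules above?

Segments that undergo a rule: /i/ → [ĩ] (rule 2); /o/ → [õ] (rule 2).
All other segments surface unchanged.

2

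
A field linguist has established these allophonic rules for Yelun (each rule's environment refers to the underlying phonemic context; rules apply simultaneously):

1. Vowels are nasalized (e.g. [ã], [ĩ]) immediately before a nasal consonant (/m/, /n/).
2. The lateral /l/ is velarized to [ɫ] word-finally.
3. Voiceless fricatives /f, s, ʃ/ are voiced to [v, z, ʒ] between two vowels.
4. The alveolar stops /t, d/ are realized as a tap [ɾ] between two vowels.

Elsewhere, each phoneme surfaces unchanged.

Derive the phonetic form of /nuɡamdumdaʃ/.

/n/ (word-initial) is unaffected → [n].
/u/ (between /n/ and /ɡ/) is in the target of rule 1 but the environment (before a nasal consonant) is not met → [u].
/ɡ/ — not in any rule's target class → [ɡ].
/a/ meets the environment for rule 1 (before a nasal consonant) → [ã].
/m/ — not in any rule's target class → [m].
/d/ (between /m/ and /u/): rule 4 targets it, but not between two vowels → unchanged [d].
/u/ (between /d/ and /m/): before a nasal consonant, so rule 1 applies → [ũ].
/m/ — not in any rule's target class → [m].
/d/ — between /m/ and /a/; rule 4 does not apply here → [d].
/a/ (between /d/ and /ʃ/) fails the environment for rule 1, so it stays [a].
/ʃ/ — word-final; rule 3 does not apply here → [ʃ].

[nuɡãmdũmdaʃ]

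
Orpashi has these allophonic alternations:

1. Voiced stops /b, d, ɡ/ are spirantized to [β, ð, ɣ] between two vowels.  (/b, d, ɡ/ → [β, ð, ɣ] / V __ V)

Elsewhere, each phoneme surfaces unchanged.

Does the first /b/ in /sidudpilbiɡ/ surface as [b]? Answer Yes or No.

Yes

/b/ (between /l/ and /i/): rule 1 targets it, but not between two vowels → unchanged [b].
The actual realization is [b], which matches [b].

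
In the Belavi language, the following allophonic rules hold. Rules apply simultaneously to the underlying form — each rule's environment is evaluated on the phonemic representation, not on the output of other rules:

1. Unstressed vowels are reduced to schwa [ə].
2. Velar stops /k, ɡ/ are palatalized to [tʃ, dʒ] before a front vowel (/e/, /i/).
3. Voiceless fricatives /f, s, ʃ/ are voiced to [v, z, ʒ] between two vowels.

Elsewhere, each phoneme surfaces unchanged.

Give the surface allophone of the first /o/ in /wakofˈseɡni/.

Rule 1 applies to /o/ (between /k/ and /f/: in an unstressed syllable) → [ə].

[ə]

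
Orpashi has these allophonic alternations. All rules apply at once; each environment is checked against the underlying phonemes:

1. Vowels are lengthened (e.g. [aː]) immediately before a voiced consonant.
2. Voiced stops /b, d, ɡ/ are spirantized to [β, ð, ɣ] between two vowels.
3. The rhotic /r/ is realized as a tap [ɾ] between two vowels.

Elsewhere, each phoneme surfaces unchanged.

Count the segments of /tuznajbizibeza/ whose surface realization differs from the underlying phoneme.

Segments that undergo a rule: /u/ → [uː] (rule 1); /a/ → [aː] (rule 1); /i/ → [iː] (rule 1); /i/ → [iː] (rule 1); /b/ → [β] (rule 2); /e/ → [eː] (rule 1).
All other segments surface unchanged.

6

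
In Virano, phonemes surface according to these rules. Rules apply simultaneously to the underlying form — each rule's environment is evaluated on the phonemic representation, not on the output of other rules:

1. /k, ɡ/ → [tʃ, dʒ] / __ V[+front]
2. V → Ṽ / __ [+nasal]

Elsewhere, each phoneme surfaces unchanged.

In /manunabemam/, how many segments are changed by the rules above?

4

Segments that undergo a rule: /a/ → [ã] (rule 2); /u/ → [ũ] (rule 2); /e/ → [ẽ] (rule 2); /a/ → [ã] (rule 2).
All other segments surface unchanged.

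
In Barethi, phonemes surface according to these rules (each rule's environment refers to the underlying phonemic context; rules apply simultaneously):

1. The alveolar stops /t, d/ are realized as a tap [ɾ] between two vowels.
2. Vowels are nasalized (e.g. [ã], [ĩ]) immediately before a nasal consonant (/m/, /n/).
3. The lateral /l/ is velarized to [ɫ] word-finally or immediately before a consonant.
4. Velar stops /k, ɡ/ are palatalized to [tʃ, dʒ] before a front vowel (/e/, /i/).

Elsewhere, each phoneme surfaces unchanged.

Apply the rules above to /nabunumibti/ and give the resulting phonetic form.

[nabũnũmibti]

/n/ — not in any rule's target class → [n].
/a/ (between /n/ and /b/) fails the environment for rule 2, so it stays [a].
/b/ (between /a/ and /u/): no rule targets it → [b].
/u/ meets the environment for rule 2 (before a nasal consonant) → [ũ].
/n/ stays [n].
Rule 2 applies to /u/ (between /n/ and /m/: before a nasal consonant) → [ũ].
/m/ (between /u/ and /i/) is unaffected → [m].
/i/ (between /m/ and /b/) is in the target of rule 2 but the environment (before a nasal consonant) is not met → [i].
/b/ (between /i/ and /t/) is unaffected → [b].
/t/ (between /b/ and /i/): rule 1 targets it, but not between two vowels → unchanged [t].
/i/ (word-final): rule 2 targets it, but not before a nasal consonant → unchanged [i].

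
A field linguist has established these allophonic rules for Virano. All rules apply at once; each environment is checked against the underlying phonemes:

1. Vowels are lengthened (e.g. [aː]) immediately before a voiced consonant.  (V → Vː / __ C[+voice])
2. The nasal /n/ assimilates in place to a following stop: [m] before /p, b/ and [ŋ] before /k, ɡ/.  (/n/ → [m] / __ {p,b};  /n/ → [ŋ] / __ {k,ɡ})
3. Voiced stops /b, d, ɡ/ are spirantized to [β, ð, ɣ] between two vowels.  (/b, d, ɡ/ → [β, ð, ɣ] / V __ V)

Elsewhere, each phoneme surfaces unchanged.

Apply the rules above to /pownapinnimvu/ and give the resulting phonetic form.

/p/ (word-initial) is unaffected → [p].
/o/ meets the environment for rule 1 (before a voiced consonant) → [oː].
/w/ — not in any rule's target class → [w].
/n/ — between /w/ and /a/; rule 2 does not apply here → [n].
/a/ (between /n/ and /p/) is in the target of rule 1 but the environment (before a voiced consonant) is not met → [a].
/p/ (between /a/ and /i/): no rule targets it → [p].
/i/ meets the environment for rule 1 (before a voiced consonant) → [iː].
/n/ (between /i/ and /n/) fails the environment for rule 2, so it stays [n].
/n/ (between /n/ and /i/) fails the environment for rule 2, so it stays [n].
/i/ (between /n/ and /m/): before a voiced consonant, so rule 1 applies → [iː].
/m/ stays [m].
/v/ (between /m/ and /u/) is unaffected → [v].
/u/ (word-final): rule 1 targets it, but not before a voiced consonant → unchanged [u].

[poːwnapiːnniːmvu]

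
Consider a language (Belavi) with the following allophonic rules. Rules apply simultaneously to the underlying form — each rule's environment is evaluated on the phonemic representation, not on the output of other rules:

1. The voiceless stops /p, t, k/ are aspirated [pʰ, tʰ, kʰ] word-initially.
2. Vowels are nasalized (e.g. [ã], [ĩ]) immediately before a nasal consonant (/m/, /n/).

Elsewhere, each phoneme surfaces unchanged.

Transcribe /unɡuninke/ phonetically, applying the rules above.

[ũnɡũnĩnke]

/u/ — word-initial, before a nasal consonant — surfaces as [ũ] (rule 2).
/n/ (between /u/ and /ɡ/) is unaffected → [n].
/ɡ/ stays [ɡ].
/u/ meets the environment for rule 2 (before a nasal consonant) → [ũ].
/n/ — not in any rule's target class → [n].
/i/ — between /n/ and /n/, before a nasal consonant — surfaces as [ĩ] (rule 2).
/n/ (between /i/ and /k/): no rule targets it → [n].
/k/ (between /n/ and /e/): rule 1 targets it, but not word-initially → unchanged [k].
/e/ (word-final) fails the environment for rule 2, so it stays [e].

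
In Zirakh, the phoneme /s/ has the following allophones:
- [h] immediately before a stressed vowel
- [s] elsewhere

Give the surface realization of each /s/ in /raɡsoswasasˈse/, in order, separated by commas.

Occurrence 1 (position 4): no conditioning environment matches → elsewhere allophone [s].
Occurrence 2 (position 6): no conditioning environment matches → elsewhere allophone [s].
Occurrence 3 (position 9): no conditioning environment matches → elsewhere allophone [s].
Occurrence 4 (position 11): no conditioning environment matches → elsewhere allophone [s].
Occurrence 5 (position 12): immediately before a stressed vowel → [h].

[s], [s], [s], [s], [h]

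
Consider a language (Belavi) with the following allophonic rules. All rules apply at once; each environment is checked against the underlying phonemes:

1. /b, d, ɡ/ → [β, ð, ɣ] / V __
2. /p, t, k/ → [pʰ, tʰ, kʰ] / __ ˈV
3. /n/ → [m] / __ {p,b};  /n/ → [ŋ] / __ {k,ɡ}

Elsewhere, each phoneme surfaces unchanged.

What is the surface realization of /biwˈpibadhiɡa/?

/b/ (word-initial): rule 1 targets it, but not immediately after a vowel → unchanged [b].
/p/ (between /w/ and /i/) occurs immediately before a stressed vowel → [pʰ] by rule 2.
/b/ (between /i/ and /a/): immediately after a vowel, so rule 1 applies → [β].
Rule 1 applies to /d/ (between /a/ and /h/: immediately after a vowel) → [ð].
Rule 1 applies to /ɡ/ (between /i/ and /a/: immediately after a vowel) → [ɣ].

[biwˈpʰiβaðhiɣa]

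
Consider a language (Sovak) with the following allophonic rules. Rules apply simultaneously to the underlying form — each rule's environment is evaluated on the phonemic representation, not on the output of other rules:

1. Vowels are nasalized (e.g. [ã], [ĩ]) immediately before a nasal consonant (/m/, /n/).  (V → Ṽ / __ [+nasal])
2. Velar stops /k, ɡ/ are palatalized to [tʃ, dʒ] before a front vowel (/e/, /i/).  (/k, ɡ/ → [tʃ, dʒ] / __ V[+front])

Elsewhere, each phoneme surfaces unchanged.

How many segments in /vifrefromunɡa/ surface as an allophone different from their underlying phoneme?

2

Segments that undergo a rule: /o/ → [õ] (rule 1); /u/ → [ũ] (rule 1).
All other segments surface unchanged.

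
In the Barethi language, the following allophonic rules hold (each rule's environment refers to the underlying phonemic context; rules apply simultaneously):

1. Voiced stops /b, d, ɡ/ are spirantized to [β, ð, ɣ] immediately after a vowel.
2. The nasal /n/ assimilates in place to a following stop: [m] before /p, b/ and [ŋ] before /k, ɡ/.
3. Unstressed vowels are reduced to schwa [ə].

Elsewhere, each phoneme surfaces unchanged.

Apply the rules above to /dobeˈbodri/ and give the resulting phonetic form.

/d/ (word-initial) fails the environment for rule 1, so it stays [d].
/o/ (between /d/ and /b/) occurs in an unstressed syllable → [ə] by rule 3.
/b/ (between /o/ and /e/) occurs immediately after a vowel → [β] by rule 1.
/e/ (between /b/ and /b/): in an unstressed syllable, so rule 3 applies → [ə].
/b/ (between /e/ and /o/): immediately after a vowel, so rule 1 applies → [β].
/o/ (between /b/ and /d/) is in the target of rule 3 but the environment (in an unstressed syllable) is not met → [o].
/d/ meets the environment for rule 1 (immediately after a vowel) → [ð].
/r/ — not in any rule's target class → [r].
/i/ meets the environment for rule 3 (in an unstressed syllable) → [ə].

[dəβəˈβoðrə]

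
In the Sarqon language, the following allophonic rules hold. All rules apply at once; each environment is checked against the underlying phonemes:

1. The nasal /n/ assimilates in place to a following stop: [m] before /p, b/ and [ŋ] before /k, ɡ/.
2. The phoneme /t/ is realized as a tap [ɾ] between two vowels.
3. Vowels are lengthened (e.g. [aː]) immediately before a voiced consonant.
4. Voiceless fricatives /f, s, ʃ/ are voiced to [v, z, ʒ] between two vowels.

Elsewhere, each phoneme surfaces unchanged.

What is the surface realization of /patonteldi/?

[paɾoːnteːldi]

/p/ stays [p].
/a/ (between /p/ and /t/) is in the target of rule 3 but the environment (before a voiced consonant) is not met → [a].
/t/ meets the environment for rule 2 (between two vowels) → [ɾ].
/o/ (between /t/ and /n/) occurs before a voiced consonant → [oː] by rule 3.
/n/ (between /o/ and /t/) is in the target of rule 1 but the environment (before a labial or velar stop) is not met → [n].
/t/ (between /n/ and /e/) fails the environment for rule 2, so it stays [t].
/e/ (between /t/ and /l/) occurs before a voiced consonant → [eː] by rule 3.
/l/ (between /e/ and /d/) is unaffected → [l].
/d/ (between /l/ and /i/) is unaffected → [d].
/i/ (word-final) fails the environment for rule 3, so it stays [i].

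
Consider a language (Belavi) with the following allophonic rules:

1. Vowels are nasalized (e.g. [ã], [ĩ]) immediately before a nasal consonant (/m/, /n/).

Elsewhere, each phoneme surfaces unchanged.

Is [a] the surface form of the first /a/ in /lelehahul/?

Yes

/a/ — between /h/ and /h/; rule 1 does not apply here → [a].
The actual realization is [a], which matches [a].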